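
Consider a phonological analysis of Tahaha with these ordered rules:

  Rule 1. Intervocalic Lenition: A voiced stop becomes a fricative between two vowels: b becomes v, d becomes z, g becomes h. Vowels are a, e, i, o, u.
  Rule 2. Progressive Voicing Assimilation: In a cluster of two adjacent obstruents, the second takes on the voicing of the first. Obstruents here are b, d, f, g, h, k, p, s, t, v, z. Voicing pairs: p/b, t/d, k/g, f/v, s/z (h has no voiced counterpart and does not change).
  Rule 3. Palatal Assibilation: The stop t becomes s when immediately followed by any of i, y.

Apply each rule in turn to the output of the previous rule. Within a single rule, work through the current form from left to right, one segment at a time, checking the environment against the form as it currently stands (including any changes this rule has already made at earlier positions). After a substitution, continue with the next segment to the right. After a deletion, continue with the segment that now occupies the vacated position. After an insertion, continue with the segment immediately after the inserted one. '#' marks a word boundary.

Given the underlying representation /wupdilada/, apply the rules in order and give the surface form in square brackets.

Rule 1 Intervocalic Lenition: [wupdilada] → [wupdilaza]
Rule 2 Progressive Voicing Assimilation: [wupdilaza] → [wuptilaza]
Rule 3 Palatal Assibilation: [wuptilaza] → [wupsilaza]

[wupsilaza]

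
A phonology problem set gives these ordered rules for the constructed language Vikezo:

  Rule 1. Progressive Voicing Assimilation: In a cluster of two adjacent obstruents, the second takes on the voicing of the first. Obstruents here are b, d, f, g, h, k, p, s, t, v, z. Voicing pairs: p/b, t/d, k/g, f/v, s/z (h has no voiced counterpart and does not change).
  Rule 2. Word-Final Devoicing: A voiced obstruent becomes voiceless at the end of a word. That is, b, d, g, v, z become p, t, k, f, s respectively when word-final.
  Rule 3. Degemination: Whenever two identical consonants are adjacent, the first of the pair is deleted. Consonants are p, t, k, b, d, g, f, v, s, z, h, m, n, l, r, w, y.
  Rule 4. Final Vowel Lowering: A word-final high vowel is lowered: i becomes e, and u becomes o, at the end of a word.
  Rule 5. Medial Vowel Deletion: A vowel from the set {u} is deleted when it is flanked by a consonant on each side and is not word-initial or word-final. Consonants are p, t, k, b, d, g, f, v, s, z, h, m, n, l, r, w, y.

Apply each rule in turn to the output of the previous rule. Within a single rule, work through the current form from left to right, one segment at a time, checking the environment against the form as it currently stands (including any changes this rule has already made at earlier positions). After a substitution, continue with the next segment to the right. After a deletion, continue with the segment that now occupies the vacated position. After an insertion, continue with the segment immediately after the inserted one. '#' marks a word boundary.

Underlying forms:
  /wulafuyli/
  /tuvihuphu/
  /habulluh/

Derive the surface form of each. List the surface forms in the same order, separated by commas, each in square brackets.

[wlafyle], [tvihpho], [hablh]

/wulafuyli/:
  Rule 1 Progressive Voicing Assimilation: no change — [wulafuyli]
  Rule 2 Word-Final Devoicing: no change — [wulafuyli]
  Rule 3 Degemination: no change — [wulafuyli]
  Rule 4 Final Vowel Lowering: [wulafuyli] → [wulafuyle]
  Rule 5 Medial Vowel Deletion: [wulafuyle] → [wlafyle]
/tuvihuphu/:
  Rule 1 Progressive Voicing Assimilation: no change — [tuvihuphu]
  Rule 2 Word-Final Devoicing: no change — [tuvihuphu]
  Rule 3 Degemination: no change — [tuvihuphu]
  Rule 4 Final Vowel Lowering: [tuvihuphu] → [tuvihupho]
  Rule 5 Medial Vowel Deletion: [tuvihupho] → [tvihpho]
/habulluh/:
  Rule 1 Progressive Voicing Assimilation: no change — [habulluh]
  Rule 2 Word-Final Devoicing: no change — [habulluh]
  Rule 3 Degemination: [habulluh] → [habuluh]
  Rule 4 Final Vowel Lowering: no change — [habuluh]
  Rule 5 Medial Vowel Deletion: [habuluh] → [hablh]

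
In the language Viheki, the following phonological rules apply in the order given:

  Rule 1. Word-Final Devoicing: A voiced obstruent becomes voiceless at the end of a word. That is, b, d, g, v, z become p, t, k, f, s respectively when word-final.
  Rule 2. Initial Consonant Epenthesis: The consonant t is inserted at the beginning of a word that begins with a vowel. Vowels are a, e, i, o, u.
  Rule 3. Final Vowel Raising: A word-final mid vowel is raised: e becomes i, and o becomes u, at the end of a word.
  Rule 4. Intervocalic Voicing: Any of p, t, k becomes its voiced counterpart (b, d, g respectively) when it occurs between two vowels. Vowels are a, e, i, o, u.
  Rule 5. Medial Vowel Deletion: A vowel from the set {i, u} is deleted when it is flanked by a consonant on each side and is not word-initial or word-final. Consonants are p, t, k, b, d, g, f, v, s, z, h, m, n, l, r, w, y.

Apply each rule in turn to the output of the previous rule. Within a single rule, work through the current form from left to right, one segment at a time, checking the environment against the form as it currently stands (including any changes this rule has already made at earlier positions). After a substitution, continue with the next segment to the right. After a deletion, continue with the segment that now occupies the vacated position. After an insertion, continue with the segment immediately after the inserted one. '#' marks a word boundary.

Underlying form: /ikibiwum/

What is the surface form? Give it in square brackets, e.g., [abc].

[tgbwm]

Rule 1 Word-Final Devoicing: no change — [ikibiwum]
Rule 2 Initial Consonant Epenthesis: [ikibiwum] → [tikibiwum]
Rule 3 Final Vowel Raising: no change — [tikibiwum]
Rule 4 Intervocalic Voicing: [tikibiwum] → [tigibiwum]
Rule 5 Medial Vowel Deletion: [tigibiwum] → [tgbwm]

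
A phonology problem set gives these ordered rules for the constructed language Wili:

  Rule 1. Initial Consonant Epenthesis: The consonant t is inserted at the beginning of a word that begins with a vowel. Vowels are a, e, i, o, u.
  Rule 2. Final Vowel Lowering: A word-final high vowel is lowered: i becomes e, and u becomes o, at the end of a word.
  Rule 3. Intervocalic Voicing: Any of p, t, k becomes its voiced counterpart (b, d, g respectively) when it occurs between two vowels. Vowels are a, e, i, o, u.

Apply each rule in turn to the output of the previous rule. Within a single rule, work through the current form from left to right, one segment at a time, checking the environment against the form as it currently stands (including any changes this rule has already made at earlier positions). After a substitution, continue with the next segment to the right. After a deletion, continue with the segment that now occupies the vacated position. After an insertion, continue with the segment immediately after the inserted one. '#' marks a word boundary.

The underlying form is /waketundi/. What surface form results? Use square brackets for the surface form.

[wagedunde]

Rule 1 Initial Consonant Epenthesis: no change — [waketundi]
Rule 2 Final Vowel Lowering: [waketundi] → [waketunde]
Rule 3 Intervocalic Voicing: [waketunde] → [wagedunde]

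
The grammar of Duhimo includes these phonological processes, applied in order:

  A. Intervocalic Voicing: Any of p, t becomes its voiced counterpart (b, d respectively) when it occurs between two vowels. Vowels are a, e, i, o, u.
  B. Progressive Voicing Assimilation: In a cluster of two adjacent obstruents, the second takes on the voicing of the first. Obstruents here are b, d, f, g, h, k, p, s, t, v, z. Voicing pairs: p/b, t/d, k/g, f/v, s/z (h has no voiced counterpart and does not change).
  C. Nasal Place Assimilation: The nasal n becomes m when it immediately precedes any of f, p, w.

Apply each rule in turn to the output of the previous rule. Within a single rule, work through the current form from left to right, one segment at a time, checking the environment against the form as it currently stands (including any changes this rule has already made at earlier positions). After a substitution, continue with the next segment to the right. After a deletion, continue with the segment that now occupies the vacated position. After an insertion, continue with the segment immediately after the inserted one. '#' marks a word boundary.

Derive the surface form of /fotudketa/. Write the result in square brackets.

A Intervocalic Voicing: [fotudketa] → [fodudkeda]
B Progressive Voicing Assimilation: [fodudkeda] → [fodudgeda]
C Nasal Place Assimilation: no change — [fodudgeda]

[fodudgeda]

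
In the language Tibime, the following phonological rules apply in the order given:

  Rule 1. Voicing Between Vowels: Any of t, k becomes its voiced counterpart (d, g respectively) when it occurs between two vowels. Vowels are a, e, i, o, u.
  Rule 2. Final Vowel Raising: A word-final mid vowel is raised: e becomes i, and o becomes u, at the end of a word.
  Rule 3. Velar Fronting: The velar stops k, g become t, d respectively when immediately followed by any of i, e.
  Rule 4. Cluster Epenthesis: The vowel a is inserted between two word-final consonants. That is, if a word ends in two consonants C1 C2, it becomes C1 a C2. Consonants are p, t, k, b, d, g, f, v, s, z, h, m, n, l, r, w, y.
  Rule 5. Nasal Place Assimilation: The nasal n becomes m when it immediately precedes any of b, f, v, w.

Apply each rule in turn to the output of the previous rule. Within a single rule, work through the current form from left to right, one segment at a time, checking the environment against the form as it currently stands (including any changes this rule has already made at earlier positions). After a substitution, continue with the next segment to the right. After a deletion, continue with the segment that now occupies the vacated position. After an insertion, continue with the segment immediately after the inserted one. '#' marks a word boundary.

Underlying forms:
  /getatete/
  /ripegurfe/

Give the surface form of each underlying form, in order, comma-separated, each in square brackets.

[dedadedi], [ripegurfi]

/getatete/:
  Rule 1 Voicing Between Vowels: [getatete] → [gedadede]
  Rule 2 Final Vowel Raising: [gedadede] → [gedadedi]
  Rule 3 Velar Fronting: [gedadedi] → [dedadedi]
  Rule 4 Cluster Epenthesis: no change — [dedadedi]
  Rule 5 Nasal Place Assimilation: no change — [dedadedi]
/ripegurfe/:
  Rule 1 Voicing Between Vowels: no change — [ripegurfe]
  Rule 2 Final Vowel Raising: [ripegurfe] → [ripegurfi]
  Rule 3 Velar Fronting: no change — [ripegurfi]
  Rule 4 Cluster Epenthesis: no change — [ripegurfi]
  Rule 5 Nasal Place Assimilation: no change — [ripegurfi]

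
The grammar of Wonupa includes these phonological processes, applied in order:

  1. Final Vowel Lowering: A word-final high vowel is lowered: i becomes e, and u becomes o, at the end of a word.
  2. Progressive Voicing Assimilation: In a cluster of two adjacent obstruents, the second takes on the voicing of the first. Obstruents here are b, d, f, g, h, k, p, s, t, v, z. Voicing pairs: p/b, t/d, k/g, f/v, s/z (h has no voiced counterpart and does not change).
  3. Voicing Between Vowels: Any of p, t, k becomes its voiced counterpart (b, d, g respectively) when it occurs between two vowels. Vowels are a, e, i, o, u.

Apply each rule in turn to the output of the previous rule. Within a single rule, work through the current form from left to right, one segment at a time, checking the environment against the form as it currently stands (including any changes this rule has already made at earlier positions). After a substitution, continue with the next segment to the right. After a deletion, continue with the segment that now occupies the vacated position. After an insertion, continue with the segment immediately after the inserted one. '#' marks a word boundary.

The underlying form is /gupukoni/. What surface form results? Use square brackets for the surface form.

[gubugone]

1 Final Vowel Lowering: [gupukoni] → [gupukone]
2 Progressive Voicing Assimilation: no change — [gupukone]
3 Voicing Between Vowels: [gupukone] → [gubugone]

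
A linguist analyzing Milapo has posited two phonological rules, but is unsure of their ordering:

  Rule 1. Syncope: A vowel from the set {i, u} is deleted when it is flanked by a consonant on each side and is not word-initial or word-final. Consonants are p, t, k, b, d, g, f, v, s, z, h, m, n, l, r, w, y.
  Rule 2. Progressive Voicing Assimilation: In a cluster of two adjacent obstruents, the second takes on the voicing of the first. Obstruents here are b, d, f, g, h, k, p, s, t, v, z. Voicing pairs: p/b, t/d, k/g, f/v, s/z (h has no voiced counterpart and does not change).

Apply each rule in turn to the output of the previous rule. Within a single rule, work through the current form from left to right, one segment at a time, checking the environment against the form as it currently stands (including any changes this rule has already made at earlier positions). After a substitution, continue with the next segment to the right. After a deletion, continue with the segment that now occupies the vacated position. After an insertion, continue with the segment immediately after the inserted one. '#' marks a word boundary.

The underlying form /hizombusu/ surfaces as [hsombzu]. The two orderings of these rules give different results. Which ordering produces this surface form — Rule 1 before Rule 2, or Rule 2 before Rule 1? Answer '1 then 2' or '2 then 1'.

1 then 2

Order 1 then 2:
  1 Syncope: [hizombusu] → [hzombsu]
  2 Progressive Voicing Assimilation: [hzombsu] → [hsombzu]
  result: [hsombzu]
Order 2 then 1:
  2 Progressive Voicing Assimilation: no change — [hizombusu]
  1 Syncope: [hizombusu] → [hzombsu]
  result: [hzombsu]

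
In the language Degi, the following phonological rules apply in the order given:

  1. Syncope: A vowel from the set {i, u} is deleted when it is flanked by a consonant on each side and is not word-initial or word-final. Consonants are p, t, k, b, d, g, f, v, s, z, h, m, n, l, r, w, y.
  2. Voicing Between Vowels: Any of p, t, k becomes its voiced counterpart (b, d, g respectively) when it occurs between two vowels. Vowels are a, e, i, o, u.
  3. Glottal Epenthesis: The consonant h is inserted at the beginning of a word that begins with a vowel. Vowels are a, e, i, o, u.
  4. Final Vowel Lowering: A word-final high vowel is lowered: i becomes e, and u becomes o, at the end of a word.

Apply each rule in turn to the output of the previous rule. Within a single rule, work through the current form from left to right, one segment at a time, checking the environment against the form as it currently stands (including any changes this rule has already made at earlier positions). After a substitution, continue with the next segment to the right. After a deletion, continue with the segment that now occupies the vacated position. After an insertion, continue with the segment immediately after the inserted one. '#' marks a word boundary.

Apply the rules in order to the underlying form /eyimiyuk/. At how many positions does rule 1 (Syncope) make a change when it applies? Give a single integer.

3

1 Syncope: [eyimiyuk] → [eymyk]
2 Voicing Between Vowels: no change — [eymyk]
3 Glottal Epenthesis: [eymyk] → [heymyk]
4 Final Vowel Lowering: no change — [heymyk]
Rule 1 changed 3 position(s).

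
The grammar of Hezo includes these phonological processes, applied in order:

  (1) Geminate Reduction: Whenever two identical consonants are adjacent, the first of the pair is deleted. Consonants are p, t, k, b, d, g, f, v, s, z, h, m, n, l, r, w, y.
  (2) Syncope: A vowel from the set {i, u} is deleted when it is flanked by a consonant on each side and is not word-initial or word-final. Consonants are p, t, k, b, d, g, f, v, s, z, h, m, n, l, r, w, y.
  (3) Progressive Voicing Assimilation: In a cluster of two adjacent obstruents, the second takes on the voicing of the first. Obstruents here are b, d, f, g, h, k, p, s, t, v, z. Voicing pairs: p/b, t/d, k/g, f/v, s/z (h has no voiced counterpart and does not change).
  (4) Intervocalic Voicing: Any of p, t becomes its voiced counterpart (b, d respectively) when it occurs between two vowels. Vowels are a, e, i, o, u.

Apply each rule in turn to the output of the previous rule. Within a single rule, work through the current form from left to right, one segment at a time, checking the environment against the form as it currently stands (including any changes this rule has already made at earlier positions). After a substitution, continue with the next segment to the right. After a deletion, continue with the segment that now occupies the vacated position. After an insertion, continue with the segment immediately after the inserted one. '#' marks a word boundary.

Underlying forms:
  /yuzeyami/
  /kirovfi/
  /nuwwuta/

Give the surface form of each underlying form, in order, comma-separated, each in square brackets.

/yuzeyami/:
  (1) Geminate Reduction: no change — [yuzeyami]
  (2) Syncope: [yuzeyami] → [yzeyami]
  (3) Progressive Voicing Assimilation: no change — [yzeyami]
  (4) Intervocalic Voicing: no change — [yzeyami]
/kirovfi/:
  (1) Geminate Reduction: no change — [kirovfi]
  (2) Syncope: [kirovfi] → [krovfi]
  (3) Progressive Voicing Assimilation: [krovfi] → [krovvi]
  (4) Intervocalic Voicing: no change — [krovvi]
/nuwwuta/:
  (1) Geminate Reduction: [nuwwuta] → [nuwuta]
  (2) Syncope: [nuwuta] → [nwta]
  (3) Progressive Voicing Assimilation: no change — [nwta]
  (4) Intervocalic Voicing: no change — [nwta]

[yzeyami], [krovvi], [nwta]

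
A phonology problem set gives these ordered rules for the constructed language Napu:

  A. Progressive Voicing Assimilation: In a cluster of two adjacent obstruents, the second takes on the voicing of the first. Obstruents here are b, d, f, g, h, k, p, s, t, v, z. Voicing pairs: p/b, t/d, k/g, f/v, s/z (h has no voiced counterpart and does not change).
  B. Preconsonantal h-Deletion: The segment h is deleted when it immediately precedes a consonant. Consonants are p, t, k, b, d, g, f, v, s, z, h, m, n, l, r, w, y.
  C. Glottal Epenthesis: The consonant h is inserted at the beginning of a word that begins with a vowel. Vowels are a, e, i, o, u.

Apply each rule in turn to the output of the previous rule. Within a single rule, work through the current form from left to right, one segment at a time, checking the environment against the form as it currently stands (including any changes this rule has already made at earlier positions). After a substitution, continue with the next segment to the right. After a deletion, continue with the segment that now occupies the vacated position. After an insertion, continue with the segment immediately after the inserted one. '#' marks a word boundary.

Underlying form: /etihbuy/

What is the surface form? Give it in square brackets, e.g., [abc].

[hetipuy]

A Progressive Voicing Assimilation: [etihbuy] → [etihpuy]
B Preconsonantal h-Deletion: [etihpuy] → [etipuy]
C Glottal Epenthesis: [etipuy] → [hetipuy]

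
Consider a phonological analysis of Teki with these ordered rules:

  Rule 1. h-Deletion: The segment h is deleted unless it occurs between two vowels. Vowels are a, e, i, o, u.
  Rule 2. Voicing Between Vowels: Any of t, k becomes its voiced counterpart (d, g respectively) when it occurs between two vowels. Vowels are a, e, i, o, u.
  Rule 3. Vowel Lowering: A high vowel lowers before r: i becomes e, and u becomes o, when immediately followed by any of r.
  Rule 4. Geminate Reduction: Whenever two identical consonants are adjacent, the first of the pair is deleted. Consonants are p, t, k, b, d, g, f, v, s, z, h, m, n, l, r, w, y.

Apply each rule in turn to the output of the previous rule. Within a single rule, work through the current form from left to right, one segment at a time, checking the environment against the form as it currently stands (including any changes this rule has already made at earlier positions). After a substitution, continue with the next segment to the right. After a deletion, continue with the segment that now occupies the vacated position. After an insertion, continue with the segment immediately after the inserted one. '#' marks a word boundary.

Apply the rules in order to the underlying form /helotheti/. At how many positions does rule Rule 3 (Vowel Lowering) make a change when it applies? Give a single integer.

0

Rule 1 h-Deletion: [helotheti] → [eloteti]
Rule 2 Voicing Between Vowels: [eloteti] → [elodedi]
Rule 3 Vowel Lowering: no change — [elodedi]
Rule 4 Geminate Reduction: no change — [elodedi]
Rule Rule 3 changed 0 position(s).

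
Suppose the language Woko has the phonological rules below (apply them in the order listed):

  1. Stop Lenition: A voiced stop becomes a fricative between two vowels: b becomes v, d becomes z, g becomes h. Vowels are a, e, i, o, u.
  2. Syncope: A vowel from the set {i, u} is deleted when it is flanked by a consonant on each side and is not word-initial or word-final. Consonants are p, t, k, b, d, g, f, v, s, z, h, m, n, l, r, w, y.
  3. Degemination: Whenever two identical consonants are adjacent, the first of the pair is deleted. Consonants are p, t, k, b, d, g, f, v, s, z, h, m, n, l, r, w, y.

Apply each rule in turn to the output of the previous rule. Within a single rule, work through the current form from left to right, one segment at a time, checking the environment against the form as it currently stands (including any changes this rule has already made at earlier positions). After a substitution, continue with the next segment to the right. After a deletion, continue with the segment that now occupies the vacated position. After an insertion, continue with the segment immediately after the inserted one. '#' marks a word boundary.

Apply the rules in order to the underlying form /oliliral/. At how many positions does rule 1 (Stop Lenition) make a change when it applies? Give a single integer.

1 Stop Lenition: no change — [oliliral]
2 Syncope: [oliliral] → [ollral]
3 Degemination: [ollral] → [olral]
Rule 1 changed 0 position(s).

0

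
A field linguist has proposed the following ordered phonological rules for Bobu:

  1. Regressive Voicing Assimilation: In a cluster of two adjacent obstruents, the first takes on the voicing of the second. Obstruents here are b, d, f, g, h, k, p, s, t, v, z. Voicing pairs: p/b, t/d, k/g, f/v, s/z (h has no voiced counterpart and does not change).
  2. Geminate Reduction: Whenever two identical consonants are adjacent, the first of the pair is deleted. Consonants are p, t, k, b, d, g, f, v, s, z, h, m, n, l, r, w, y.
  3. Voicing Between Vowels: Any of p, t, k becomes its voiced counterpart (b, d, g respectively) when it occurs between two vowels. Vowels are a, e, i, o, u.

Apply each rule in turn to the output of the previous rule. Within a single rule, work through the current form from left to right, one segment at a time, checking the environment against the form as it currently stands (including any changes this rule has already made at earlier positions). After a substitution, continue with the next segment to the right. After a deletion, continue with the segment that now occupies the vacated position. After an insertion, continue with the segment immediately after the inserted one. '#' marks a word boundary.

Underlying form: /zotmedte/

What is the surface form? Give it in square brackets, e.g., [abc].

1 Regressive Voicing Assimilation: [zotmedte] → [zotmette]
2 Geminate Reduction: [zotmette] → [zotmete]
3 Voicing Between Vowels: [zotmete] → [zotmede]

[zotmede]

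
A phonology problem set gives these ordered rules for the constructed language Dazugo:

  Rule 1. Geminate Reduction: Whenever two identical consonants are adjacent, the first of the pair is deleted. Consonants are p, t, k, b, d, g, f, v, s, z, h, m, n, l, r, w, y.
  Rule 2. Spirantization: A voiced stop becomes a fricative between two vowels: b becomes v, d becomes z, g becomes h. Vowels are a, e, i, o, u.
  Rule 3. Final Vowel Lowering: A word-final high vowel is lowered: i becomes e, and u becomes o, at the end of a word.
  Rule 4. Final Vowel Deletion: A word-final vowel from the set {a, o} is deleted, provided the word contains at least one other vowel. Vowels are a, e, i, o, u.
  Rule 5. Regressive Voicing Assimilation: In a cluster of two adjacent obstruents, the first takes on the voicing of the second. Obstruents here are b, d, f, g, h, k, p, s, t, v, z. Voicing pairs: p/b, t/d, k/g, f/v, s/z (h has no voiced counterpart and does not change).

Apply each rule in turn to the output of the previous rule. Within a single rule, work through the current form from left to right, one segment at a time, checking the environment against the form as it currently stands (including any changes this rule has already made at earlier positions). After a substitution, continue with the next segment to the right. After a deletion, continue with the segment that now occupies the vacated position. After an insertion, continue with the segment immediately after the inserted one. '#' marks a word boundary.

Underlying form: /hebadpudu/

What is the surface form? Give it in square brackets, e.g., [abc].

[hevatpuz]

Rule 1 Geminate Reduction: no change — [hebadpudu]
Rule 2 Spirantization: [hebadpudu] → [hevadpuzu]
Rule 3 Final Vowel Lowering: [hevadpuzu] → [hevadpuzo]
Rule 4 Final Vowel Deletion: [hevadpuzo] → [hevadpuz]
Rule 5 Regressive Voicing Assimilation: [hevadpuz] → [hevatpuz]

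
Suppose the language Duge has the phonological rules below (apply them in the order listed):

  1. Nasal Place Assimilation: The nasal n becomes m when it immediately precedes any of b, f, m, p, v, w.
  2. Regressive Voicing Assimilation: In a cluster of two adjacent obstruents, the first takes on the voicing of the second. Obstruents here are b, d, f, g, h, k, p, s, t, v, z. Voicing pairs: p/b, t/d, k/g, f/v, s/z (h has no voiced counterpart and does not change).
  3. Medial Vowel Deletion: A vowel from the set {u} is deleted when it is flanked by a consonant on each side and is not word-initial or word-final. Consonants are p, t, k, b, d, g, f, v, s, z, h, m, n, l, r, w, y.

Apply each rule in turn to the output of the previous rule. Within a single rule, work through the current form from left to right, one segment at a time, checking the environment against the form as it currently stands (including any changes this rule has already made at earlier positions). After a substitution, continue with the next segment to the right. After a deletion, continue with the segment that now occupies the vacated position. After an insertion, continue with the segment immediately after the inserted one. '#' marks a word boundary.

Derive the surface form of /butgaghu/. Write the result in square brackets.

[bdgakhu]

1 Nasal Place Assimilation: no change — [butgaghu]
2 Regressive Voicing Assimilation: [butgaghu] → [budgakhu]
3 Medial Vowel Deletion: [budgakhu] → [bdgakhu]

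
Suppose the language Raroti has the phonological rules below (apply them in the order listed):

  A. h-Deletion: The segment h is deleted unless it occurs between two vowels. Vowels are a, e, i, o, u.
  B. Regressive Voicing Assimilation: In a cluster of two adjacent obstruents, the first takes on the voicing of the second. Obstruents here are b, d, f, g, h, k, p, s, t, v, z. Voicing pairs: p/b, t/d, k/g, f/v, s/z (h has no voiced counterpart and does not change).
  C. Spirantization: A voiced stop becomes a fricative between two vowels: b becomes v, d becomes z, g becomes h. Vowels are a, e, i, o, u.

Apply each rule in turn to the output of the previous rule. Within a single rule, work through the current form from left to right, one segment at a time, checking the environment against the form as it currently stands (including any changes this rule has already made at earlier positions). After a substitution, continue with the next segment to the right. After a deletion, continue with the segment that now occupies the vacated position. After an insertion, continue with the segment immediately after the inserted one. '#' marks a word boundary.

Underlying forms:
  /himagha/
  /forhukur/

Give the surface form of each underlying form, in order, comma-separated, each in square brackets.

[imaha], [forukur]

/himagha/:
  A h-Deletion: [himagha] → [imaga]
  B Regressive Voicing Assimilation: no change — [imaga]
  C Spirantization: [imaga] → [imaha]
/forhukur/:
  A h-Deletion: [forhukur] → [forukur]
  B Regressive Voicing Assimilation: no change — [forukur]
  C Spirantization: no change — [forukur]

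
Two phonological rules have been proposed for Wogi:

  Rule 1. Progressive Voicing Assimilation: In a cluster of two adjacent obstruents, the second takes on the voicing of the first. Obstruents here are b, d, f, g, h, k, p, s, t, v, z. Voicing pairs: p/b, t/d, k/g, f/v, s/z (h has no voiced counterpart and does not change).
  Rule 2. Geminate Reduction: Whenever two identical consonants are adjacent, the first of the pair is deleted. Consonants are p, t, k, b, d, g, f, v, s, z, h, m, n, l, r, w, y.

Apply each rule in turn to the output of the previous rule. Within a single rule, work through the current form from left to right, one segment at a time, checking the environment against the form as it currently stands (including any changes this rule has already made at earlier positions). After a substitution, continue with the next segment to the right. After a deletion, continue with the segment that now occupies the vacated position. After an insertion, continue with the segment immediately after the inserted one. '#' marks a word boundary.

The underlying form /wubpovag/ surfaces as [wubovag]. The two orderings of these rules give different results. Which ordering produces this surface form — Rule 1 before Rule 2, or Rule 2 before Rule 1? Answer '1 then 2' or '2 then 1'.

Order 1 then 2:
  1 Progressive Voicing Assimilation: [wubpovag] → [wubbovag]
  2 Geminate Reduction: [wubbovag] → [wubovag]
  result: [wubovag]
Order 2 then 1:
  2 Geminate Reduction: no change — [wubpovag]
  1 Progressive Voicing Assimilation: [wubpovag] → [wubbovag]
  result: [wubbovag]

1 then 2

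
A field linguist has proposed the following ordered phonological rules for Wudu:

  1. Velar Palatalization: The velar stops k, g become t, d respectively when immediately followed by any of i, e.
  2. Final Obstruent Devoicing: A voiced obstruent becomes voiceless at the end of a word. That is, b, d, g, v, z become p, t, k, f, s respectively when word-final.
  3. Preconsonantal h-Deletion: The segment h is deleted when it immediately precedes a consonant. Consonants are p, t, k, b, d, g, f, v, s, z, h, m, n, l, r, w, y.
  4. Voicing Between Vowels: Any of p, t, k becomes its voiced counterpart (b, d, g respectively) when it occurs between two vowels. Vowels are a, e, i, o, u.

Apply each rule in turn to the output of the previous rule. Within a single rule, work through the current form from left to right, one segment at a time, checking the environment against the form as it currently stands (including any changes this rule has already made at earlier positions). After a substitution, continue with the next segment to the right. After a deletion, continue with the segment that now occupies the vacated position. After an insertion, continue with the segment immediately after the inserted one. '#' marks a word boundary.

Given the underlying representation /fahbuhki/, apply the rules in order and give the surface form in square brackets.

[fabudi]

1 Velar Palatalization: [fahbuhki] → [fahbuhti]
2 Final Obstruent Devoicing: no change — [fahbuhti]
3 Preconsonantal h-Deletion: [fahbuhti] → [fabuti]
4 Voicing Between Vowels: [fabuti] → [fabudi]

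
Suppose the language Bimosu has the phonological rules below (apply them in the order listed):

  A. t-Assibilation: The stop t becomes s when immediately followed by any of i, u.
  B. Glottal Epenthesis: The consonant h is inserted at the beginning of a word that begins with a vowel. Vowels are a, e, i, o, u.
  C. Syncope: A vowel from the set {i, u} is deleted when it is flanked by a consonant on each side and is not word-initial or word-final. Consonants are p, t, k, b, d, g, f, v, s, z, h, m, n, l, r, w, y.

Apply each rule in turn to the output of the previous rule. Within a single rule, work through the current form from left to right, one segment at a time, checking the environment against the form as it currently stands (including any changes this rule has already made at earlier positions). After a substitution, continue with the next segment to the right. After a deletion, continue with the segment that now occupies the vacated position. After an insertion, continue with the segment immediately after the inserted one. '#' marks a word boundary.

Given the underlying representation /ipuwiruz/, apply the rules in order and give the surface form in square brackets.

[hpwrz]

A t-Assibilation: no change — [ipuwiruz]
B Glottal Epenthesis: [ipuwiruz] → [hipuwiruz]
C Syncope: [hipuwiruz] → [hpwrz]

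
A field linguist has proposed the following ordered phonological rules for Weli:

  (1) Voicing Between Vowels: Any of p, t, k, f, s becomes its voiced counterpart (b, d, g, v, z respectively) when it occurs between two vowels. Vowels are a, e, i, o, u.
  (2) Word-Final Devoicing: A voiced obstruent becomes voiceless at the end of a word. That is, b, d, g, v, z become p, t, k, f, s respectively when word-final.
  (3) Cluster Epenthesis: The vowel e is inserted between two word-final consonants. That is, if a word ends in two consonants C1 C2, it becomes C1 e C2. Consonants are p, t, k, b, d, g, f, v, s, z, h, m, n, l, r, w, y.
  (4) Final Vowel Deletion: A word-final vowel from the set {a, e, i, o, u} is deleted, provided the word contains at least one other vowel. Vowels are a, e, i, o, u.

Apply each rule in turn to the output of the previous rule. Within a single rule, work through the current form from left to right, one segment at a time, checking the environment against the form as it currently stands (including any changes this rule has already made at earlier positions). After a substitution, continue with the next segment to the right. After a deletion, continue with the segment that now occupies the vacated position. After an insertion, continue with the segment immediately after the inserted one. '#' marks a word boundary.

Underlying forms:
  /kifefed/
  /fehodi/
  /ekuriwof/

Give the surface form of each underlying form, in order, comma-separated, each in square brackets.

[kivevet], [fehod], [eguriwof]

/kifefed/:
  (1) Voicing Between Vowels: [kifefed] → [kiveved]
  (2) Word-Final Devoicing: [kiveved] → [kivevet]
  (3) Cluster Epenthesis: no change — [kivevet]
  (4) Final Vowel Deletion: no change — [kivevet]
/fehodi/:
  (1) Voicing Between Vowels: no change — [fehodi]
  (2) Word-Final Devoicing: no change — [fehodi]
  (3) Cluster Epenthesis: no change — [fehodi]
  (4) Final Vowel Deletion: [fehodi] → [fehod]
/ekuriwof/:
  (1) Voicing Between Vowels: [ekuriwof] → [eguriwof]
  (2) Word-Final Devoicing: no change — [eguriwof]
  (3) Cluster Epenthesis: no change — [eguriwof]
  (4) Final Vowel Deletion: no change — [eguriwof]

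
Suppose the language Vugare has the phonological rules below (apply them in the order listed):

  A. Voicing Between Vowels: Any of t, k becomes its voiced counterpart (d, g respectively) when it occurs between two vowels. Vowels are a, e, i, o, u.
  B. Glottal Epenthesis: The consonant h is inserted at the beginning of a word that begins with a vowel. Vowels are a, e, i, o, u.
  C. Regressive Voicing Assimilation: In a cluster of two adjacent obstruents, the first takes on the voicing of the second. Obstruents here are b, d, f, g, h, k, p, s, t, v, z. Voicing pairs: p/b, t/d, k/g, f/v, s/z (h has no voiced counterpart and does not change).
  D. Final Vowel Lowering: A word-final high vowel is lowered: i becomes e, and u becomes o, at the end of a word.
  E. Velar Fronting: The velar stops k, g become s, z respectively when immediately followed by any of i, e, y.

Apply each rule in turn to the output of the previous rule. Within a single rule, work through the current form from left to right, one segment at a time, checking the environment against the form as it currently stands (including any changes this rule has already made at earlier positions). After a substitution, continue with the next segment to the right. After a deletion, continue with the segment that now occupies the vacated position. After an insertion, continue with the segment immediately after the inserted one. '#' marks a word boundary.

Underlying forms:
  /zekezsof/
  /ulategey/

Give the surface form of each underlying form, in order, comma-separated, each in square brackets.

/zekezsof/:
  A Voicing Between Vowels: [zekezsof] → [zegezsof]
  B Glottal Epenthesis: no change — [zegezsof]
  C Regressive Voicing Assimilation: [zegezsof] → [zegessof]
  D Final Vowel Lowering: no change — [zegessof]
  E Velar Fronting: [zegessof] → [zezessof]
/ulategey/:
  A Voicing Between Vowels: [ulategey] → [uladegey]
  B Glottal Epenthesis: [uladegey] → [huladegey]
  C Regressive Voicing Assimilation: no change — [huladegey]
  D Final Vowel Lowering: no change — [huladegey]
  E Velar Fronting: [huladegey] → [huladezey]

[zezessof], [huladezey]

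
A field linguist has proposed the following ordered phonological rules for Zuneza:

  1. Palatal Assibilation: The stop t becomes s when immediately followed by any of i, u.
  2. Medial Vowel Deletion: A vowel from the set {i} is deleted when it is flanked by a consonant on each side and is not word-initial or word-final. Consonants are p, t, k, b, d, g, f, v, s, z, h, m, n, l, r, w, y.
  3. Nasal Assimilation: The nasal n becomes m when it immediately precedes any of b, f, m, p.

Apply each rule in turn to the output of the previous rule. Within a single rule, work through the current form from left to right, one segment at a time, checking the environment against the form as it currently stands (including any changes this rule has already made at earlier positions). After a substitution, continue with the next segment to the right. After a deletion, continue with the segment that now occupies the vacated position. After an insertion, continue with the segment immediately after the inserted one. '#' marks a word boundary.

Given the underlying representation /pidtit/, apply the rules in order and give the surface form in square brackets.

1 Palatal Assibilation: [pidtit] → [pidsit]
2 Medial Vowel Deletion: [pidsit] → [pdst]
3 Nasal Assimilation: no change — [pdst]

[pdst]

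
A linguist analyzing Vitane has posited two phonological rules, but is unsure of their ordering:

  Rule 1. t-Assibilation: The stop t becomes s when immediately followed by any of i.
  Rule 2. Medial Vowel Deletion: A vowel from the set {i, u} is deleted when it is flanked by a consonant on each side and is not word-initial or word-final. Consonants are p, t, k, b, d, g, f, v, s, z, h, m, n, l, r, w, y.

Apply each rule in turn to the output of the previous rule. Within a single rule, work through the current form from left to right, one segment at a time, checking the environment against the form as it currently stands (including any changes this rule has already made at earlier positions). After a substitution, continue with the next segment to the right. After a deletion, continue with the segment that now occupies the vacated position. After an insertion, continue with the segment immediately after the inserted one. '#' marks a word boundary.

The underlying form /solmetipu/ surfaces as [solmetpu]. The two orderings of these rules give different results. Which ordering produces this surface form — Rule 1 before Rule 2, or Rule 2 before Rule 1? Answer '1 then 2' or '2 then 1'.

2 then 1

Order 1 then 2:
  1 t-Assibilation: [solmetipu] → [solmesipu]
  2 Medial Vowel Deletion: [solmesipu] → [solmespu]
  result: [solmespu]
Order 2 then 1:
  2 Medial Vowel Deletion: [solmetipu] → [solmetpu]
  1 t-Assibilation: no change — [solmetpu]
  result: [solmetpu]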